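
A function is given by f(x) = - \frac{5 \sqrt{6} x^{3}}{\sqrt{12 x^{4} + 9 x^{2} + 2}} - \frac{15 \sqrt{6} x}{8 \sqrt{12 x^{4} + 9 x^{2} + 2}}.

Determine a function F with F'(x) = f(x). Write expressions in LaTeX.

The substitution u = 2 x^{4} + \frac{3 x^{2}}{2} + \frac{1}{3} works: f is exactly (dF/du)*(du/dx) for that inner function.
Check: d/dx[- \frac{5 \sqrt{6} \sqrt{12 x^{4} + 9 x^{2} + 2}}{24}] = \frac{- 40 \sqrt{6} x^{3} - 15 \sqrt{6} x}{8 \sqrt{12 x^{4} + 9 x^{2} + 2}}, which equals f(x).

An antiderivative is F(x) = - \frac{5 \sqrt{6} \sqrt{12 x^{4} + 9 x^{2} + 2}}{24}.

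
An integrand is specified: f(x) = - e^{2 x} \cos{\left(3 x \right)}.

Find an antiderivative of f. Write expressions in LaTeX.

Any candidate F(x) must reproduce f(x) exactly when differentiated.
Check: d/dx[\frac{\left(- 3 \sin{\left(3 x \right)} - 2 \cos{\left(3 x \right)}\right) e^{2 x}}{13}] = - e^{2 x} \cos{\left(3 x \right)} = f(x).

An antiderivative is F(x) = \frac{\left(- 3 \sin{\left(3 x \right)} - 2 \cos{\left(3 x \right)}\right) e^{2 x}}{13}.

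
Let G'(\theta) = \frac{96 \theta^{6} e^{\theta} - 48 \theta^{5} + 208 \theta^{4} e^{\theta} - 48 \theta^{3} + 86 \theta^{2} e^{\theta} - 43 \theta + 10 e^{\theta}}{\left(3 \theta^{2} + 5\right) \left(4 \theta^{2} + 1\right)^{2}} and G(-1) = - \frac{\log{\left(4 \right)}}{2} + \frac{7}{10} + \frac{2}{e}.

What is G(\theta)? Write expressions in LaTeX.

Check a candidate G(\theta) by differentiating: d/d\theta[G] must match the given G'(\theta).
A general antiderivative is 2 e^{\theta} - \frac{\log{\left(\frac{3 \theta^{2}}{2} + \frac{5}{2} \right)}}{2} + \frac{1}{4 \theta^{2} + 1} + C.
The condition gives C = - \frac{\log{\left(4 \right)}}{2} + \frac{7}{10} + \frac{2}{e} - (- \frac{\log{\left(4 \right)}}{2} + \frac{1}{5} + \frac{2}{e}) = \frac{1}{2}.
So G(\theta) = \frac{16 \theta^{2} e^{\theta} - 4 \theta^{2} \log{\left(\frac{3 \theta^{2}}{2} + \frac{5}{2} \right)} + 4 \theta^{2} + 4 e^{\theta} - \log{\left(\frac{3 \theta^{2}}{2} + \frac{5}{2} \right)} + 3}{2 \left(4 \theta^{2} + 1\right)}.
Check: d/d\theta[\frac{16 \theta^{2} e^{\theta} - 4 \theta^{2} \log{\left(\frac{3 \theta^{2}}{2} + \frac{5}{2} \right)} + 4 \theta^{2} + 4 e^{\theta} - \log{\left(\frac{3 \theta^{2}}{2} + \frac{5}{2} \right)} + 3}{2 \left(4 \theta^{2} + 1\right)}] = \frac{96 \theta^{6} e^{\theta} - 48 \theta^{5} + 208 \theta^{4} e^{\theta} - 48 \theta^{3} + 86 \theta^{2} e^{\theta} - 43 \theta + 10 e^{\theta}}{48 \theta^{6} + 104 \theta^{4} + 43 \theta^{2} + 5}, which equals G'(\theta).

G(\theta) = \frac{16 \theta^{2} e^{\theta} - 4 \theta^{2} \log{\left(\frac{3 \theta^{2}}{2} + \frac{5}{2} \right)} + 4 \theta^{2} + 4 e^{\theta} - \log{\left(\frac{3 \theta^{2}}{2} + \frac{5}{2} \right)} + 3}{2 \left(4 \theta^{2} + 1\right)}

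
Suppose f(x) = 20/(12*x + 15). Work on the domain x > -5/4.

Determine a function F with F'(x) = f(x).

An antiderivative F(x) passes only if d/dx[F] lands on f(x) exactly.
Check: d/dx[5*log(2*x + 5/2)/3] = 20/(12*x + 15) = f(x).

An antiderivative is F(x) = 5*log(2*x + 5/2)/3.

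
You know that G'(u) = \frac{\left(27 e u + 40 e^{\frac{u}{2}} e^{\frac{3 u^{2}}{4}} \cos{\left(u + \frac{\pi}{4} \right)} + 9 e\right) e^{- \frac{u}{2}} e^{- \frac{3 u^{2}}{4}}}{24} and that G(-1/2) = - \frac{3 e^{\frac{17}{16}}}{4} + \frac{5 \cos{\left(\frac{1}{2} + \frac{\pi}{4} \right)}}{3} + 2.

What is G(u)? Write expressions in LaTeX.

G(u) = \frac{- 9 e^{- \frac{3 u^{2}}{4} - \frac{u}{2} + 1} + 20 \sin{\left(u + \frac{\pi}{4} \right)} + 24}{12}

For G(u) to be correct, d/du[G] must agree with the stated G'(u) identically.
A general antiderivative is - \frac{3 e^{- \frac{3 u^{2}}{4} - \frac{u}{2} + 1}}{4} + \frac{5 \sin{\left(u + \frac{\pi}{4} \right)}}{3} + C.
The condition gives C = - \frac{3 e^{\frac{17}{16}}}{4} + \frac{5 \cos{\left(\frac{1}{2} + \frac{\pi}{4} \right)}}{3} + 2 - (- \frac{3 e^{\frac{17}{16}}}{4} + \frac{5 \cos{\left(\frac{1}{2} + \frac{\pi}{4} \right)}}{3}) = 2.
So G(u) = \frac{- 9 e^{- \frac{3 u^{2}}{4} - \frac{u}{2} + 1} + 20 \sin{\left(u + \frac{\pi}{4} \right)} + 24}{12}.
Check: d/du[\frac{- 9 e^{- \frac{3 u^{2}}{4} - \frac{u}{2} + 1} + 20 \sin{\left(u + \frac{\pi}{4} \right)} + 24}{12}] = \frac{e \left(27 u + \frac{40 e^{\frac{u}{2}} e^{\frac{3 u^{2}}{4}} \cos{\left(u + \frac{\pi}{4} \right)}}{e} + 9\right) e^{- \frac{u}{2}} e^{- \frac{3 u^{2}}{4}}}{24}, which equals G'(u).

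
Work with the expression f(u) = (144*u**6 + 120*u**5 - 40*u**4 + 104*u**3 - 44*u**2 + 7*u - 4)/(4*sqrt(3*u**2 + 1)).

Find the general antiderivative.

F(u) = 2*u**5*sqrt(3*u**2 + 1) + 2*u**4*sqrt(3*u**2 + 1) - 5*u**3*sqrt(3*u**2 + 1)/3 + 2*u**2*sqrt(3*u**2 + 1) - u*sqrt(3*u**2 + 1) - 3*sqrt(3*u**2 + 1)/4 + C

Recognize the product-rule pattern: f = v'r + vr' with v = sqrt(3*u**2 + 1), r = 2*u**5 + 2*u**4 - 5*u**3/3 + 2*u**2 - u - 3/4, so integration by parts undoes it.
Check: d/du[2*u**5*sqrt(3*u**2 + 1) + 2*u**4*sqrt(3*u**2 + 1) - 5*u**3*sqrt(3*u**2 + 1)/3 + 2*u**2*sqrt(3*u**2 + 1) - u*sqrt(3*u**2 + 1) - 3*sqrt(3*u**2 + 1)/4] = (144*u**6 + 120*u**5 - 40*u**4 + 104*u**3 - 44*u**2 + 7*u - 4)/(4*sqrt(3*u**2 + 1)) = f(u).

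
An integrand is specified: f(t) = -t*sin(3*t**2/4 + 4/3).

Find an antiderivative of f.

f matches the chain-rule pattern g'(h)*h' with inner function h(t) = 3*t**2/4 + 4/3; substituting u = h(t) collapses the integral.
Check: d/dt[2*cos(3*t**2/4 + 4/3)/3] = -t*sin(3*t**2/4 + 4/3) = f(t).

An antiderivative is F(t) = 2*cos(3*t**2/4 + 4/3)/3.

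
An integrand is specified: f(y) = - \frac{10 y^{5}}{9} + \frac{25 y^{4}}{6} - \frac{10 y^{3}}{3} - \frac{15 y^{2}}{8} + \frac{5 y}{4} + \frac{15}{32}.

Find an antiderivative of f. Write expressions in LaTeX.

An antiderivative is F(y) = - \frac{5 y^{6}}{27} + \frac{5 y^{5}}{6} - \frac{5 y^{4}}{6} - \frac{5 y^{3}}{8} + \frac{5 y^{2}}{8} + \frac{15 y}{32}.

f matches the chain-rule pattern g'(h)*h' with inner function h(y) = \frac{y^{2}}{3} - \frac{y}{2} - \frac{1}{4}; substituting u = h(y) collapses the integral.
Check: d/dy[- \frac{5 y^{6}}{27} + \frac{5 y^{5}}{6} - \frac{5 y^{4}}{6} - \frac{5 y^{3}}{8} + \frac{5 y^{2}}{8} + \frac{15 y}{32}] = - \frac{10 y^{5}}{9} + \frac{25 y^{4}}{6} - \frac{10 y^{3}}{3} - \frac{15 y^{2}}{8} + \frac{5 y}{4} + \frac{15}{32} = f(y).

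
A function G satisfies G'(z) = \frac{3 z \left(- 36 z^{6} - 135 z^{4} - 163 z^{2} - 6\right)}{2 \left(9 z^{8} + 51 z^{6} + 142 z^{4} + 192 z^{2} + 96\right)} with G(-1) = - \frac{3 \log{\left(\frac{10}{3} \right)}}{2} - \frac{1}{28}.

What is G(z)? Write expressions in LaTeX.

Recover the given G'(z) by differentiating a candidate G(z); any mismatch rules it out.
A general antiderivative is - \frac{3 \log{\left(\frac{z^{4}}{3} + z^{2} + 2 \right)}}{2} - \frac{5}{4 \left(z^{2} + \frac{4}{3}\right)} + C.
The condition gives C = - \frac{3 \log{\left(\frac{10}{3} \right)}}{2} - \frac{1}{28} - (- \frac{3 \log{\left(\frac{10}{3} \right)}}{2} - \frac{15}{28}) = \frac{1}{2}.
So G(z) = - \frac{3 \log{\left(\frac{z^{4}}{3} + z^{2} + 2 \right)}}{2} + \frac{1}{2} - \frac{5}{4 z^{2} + \frac{16}{3}}.
Check: d/dz[- \frac{3 \log{\left(\frac{z^{4}}{3} + z^{2} + 2 \right)}}{2} + \frac{1}{2} - \frac{5}{4 z^{2} + \frac{16}{3}}] = \frac{- 108 z^{7} - 405 z^{5} - 489 z^{3} - 18 z}{18 z^{8} + 102 z^{6} + 284 z^{4} + 384 z^{2} + 192}, which equals G'(z).

G(z) = - \frac{3 \log{\left(\frac{z^{4}}{3} + z^{2} + 2 \right)}}{2} + \frac{1}{2} - \frac{5}{4 z^{2} + \frac{16}{3}}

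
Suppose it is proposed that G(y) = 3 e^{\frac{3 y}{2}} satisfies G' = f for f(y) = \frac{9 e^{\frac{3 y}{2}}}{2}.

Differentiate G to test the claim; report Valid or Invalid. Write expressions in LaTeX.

Valid - the claim checks out under differentiation.

d/dy[G] = \frac{9 e^{\frac{3 y}{2}}}{2}
This equals f(y) exactly, so the claim holds.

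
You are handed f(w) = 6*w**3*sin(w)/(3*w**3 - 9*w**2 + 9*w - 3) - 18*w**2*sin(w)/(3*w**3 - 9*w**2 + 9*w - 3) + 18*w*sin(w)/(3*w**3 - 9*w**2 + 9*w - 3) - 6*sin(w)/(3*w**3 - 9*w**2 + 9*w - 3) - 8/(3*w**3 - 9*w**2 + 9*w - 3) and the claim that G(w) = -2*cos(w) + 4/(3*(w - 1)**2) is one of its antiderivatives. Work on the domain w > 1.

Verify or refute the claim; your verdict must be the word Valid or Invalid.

d/dw[G] = (6*w**3*sin(w) - 18*w**2*sin(w) + 18*w*sin(w) - 6*sin(w) - 8)/(3*w**3 - 9*w**2 + 9*w - 3)
This equals f(w) exactly, so the claim holds.

Valid - differentiating G returns exactly f.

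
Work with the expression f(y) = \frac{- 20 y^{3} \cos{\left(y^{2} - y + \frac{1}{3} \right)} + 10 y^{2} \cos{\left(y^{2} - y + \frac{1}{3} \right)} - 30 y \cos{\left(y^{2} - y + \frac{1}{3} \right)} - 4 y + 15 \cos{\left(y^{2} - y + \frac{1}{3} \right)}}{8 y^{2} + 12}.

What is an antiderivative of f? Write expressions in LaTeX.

An antiderivative is F(y) = - \frac{\log{\left(2 y^{2} + 3 \right)}}{4} - \frac{5 \sin{\left(y^{2} - y + \frac{1}{3} \right)}}{4}.

Recover f(y) by differentiating a candidate F(y); any mismatch rules it out.
Check: d/dy[- \frac{\log{\left(2 y^{2} + 3 \right)}}{4} - \frac{5 \sin{\left(y^{2} - y + \frac{1}{3} \right)}}{4}] = \frac{- 20 y^{3} \cos{\left(y^{2} - y + \frac{1}{3} \right)} + 10 y^{2} \cos{\left(y^{2} - y + \frac{1}{3} \right)} - 30 y \cos{\left(y^{2} - y + \frac{1}{3} \right)} - 4 y + 15 \cos{\left(y^{2} - y + \frac{1}{3} \right)}}{8 y^{2} + 12} = f(y).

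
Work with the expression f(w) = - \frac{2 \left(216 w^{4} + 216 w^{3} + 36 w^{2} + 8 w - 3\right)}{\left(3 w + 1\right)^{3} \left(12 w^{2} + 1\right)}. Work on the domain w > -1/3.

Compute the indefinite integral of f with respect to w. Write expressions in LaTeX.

An antiderivative F(w) passes only if d/dw[F] lands on f(w) exactly.
Check: d/dw[- \frac{2 \log{\left(4 w^{2} + \frac{1}{3} \right)}}{3} - \frac{1}{9 w^{2} + 6 w + 1}] = \frac{- 432 w^{4} - 432 w^{3} - 72 w^{2} - 16 w + 6}{324 w^{5} + 324 w^{4} + 135 w^{3} + 39 w^{2} + 9 w + 1}, which equals f(w).

F(w) = - \frac{2 \log{\left(4 w^{2} + \frac{1}{3} \right)}}{3} - \frac{1}{9 w^{2} + 6 w + 1} + C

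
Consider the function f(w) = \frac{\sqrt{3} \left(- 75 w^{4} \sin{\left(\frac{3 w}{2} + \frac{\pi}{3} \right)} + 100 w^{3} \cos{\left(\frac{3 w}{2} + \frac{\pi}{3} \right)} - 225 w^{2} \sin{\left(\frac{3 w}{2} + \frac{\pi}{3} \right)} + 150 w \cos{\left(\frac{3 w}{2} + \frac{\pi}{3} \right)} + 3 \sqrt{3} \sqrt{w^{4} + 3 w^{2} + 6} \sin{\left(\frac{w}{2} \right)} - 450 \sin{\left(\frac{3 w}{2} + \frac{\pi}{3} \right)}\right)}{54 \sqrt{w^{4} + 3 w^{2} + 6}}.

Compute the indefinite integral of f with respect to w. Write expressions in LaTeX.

F(w) = \frac{25 \sqrt{3} \sqrt{w^{4} + 3 w^{2} + 6} \cos{\left(\frac{3 w}{2} + \frac{\pi}{3} \right)} - 9 \cos{\left(\frac{w}{2} \right)}}{27} + C

Since d/dw undoes antidifferentiation here, F'(w) = f(w) is required of F(w).
Check: d/dw[\frac{25 \sqrt{3} \sqrt{w^{4} + 3 w^{2} + 6} \cos{\left(\frac{3 w}{2} + \frac{\pi}{3} \right)} - 9 \cos{\left(\frac{w}{2} \right)}}{27}] = \frac{- 75 \sqrt{3} w^{4} \sin{\left(\frac{3 w}{2} + \frac{\pi}{3} \right)} + 100 \sqrt{3} w^{3} \cos{\left(\frac{3 w}{2} + \frac{\pi}{3} \right)} - 225 \sqrt{3} w^{2} \sin{\left(\frac{3 w}{2} + \frac{\pi}{3} \right)} + 150 \sqrt{3} w \cos{\left(\frac{3 w}{2} + \frac{\pi}{3} \right)} + 9 \sqrt{w^{4} + 3 w^{2} + 6} \sin{\left(\frac{w}{2} \right)} - 450 \sqrt{3} \sin{\left(\frac{3 w}{2} + \frac{\pi}{3} \right)}}{54 \sqrt{w^{4} + 3 w^{2} + 6}}, which equals f(w).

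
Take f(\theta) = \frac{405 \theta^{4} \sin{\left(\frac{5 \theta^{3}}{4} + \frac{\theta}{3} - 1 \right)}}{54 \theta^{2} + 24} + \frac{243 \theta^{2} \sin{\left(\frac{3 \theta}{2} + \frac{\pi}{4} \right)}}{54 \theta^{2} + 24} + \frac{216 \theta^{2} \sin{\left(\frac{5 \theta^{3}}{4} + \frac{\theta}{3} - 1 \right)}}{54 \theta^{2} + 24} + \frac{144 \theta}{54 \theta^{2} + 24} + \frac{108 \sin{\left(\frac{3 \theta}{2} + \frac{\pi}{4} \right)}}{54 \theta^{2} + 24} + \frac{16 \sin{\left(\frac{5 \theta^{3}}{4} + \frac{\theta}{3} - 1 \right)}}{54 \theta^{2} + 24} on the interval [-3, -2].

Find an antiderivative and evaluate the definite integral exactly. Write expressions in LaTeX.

The integrand splits into summands that can be handled one at a time.
F(\theta) = \frac{4 \log{\left(\frac{3 \theta^{2}}{2} + \frac{2}{3} \right)}}{3} - 3 \cos{\left(\frac{3 \theta}{2} + \frac{\pi}{4} \right)} - 2 \cos{\left(\frac{5 \theta^{3}}{4} + \frac{\theta}{3} - 1 \right)} is an antiderivative of f.
Check: d/d\theta[\frac{4 \log{\left(\frac{3 \theta^{2}}{2} + \frac{2}{3} \right)}}{3} - 3 \cos{\left(\frac{3 \theta}{2} + \frac{\pi}{4} \right)} - 2 \cos{\left(\frac{5 \theta^{3}}{4} + \frac{\theta}{3} - 1 \right)}] = \frac{405 \theta^{4} \sin{\left(\frac{5 \theta^{3}}{4} + \frac{\theta}{3} - 1 \right)} + 243 \theta^{2} \sin{\left(\frac{3 \theta}{2} + \frac{\pi}{4} \right)} + 216 \theta^{2} \sin{\left(\frac{5 \theta^{3}}{4} + \frac{\theta}{3} - 1 \right)} + 144 \theta + 108 \sin{\left(\frac{3 \theta}{2} + \frac{\pi}{4} \right)} + 16 \sin{\left(\frac{5 \theta^{3}}{4} + \frac{\theta}{3} - 1 \right)}}{54 \theta^{2} + 24}, which equals f(\theta).
F(-2) = - 2 \cos{\left(\frac{35}{3} \right)} - 3 \sin{\left(\frac{\pi}{4} + 3 \right)} + \frac{4 \log{\left(\frac{20}{3} \right)}}{3}; F(-3) = - 2 \cos{\left(\frac{143}{4} \right)} - 3 \sin{\left(\frac{\pi}{4} + \frac{9}{2} \right)} + \frac{4 \log{\left(\frac{85}{6} \right)}}{3}.
Integral = F(-2) - F(-3) = - \frac{4 \log{\left(\frac{85}{6} \right)}}{3} + 3 \sin{\left(\frac{\pi}{4} + \frac{9}{2} \right)} - 2 \cos{\left(\frac{35}{3} \right)} + 2 \cos{\left(\frac{143}{4} \right)} - 3 \sin{\left(\frac{\pi}{4} + 3 \right)} + \frac{4 \log{\left(\frac{20}{3} \right)}}{3}.

Antiderivative: F(\theta) = \frac{4 \log{\left(\frac{3 \theta^{2}}{2} + \frac{2}{3} \right)}}{3} - 3 \cos{\left(\frac{3 \theta}{2} + \frac{\pi}{4} \right)} - 2 \cos{\left(\frac{5 \theta^{3}}{4} + \frac{\theta}{3} - 1 \right)}; value = - \frac{4 \log{\left(\frac{85}{6} \right)}}{3} + 3 \sin{\left(\frac{\pi}{4} + \frac{9}{2} \right)} - 2 \cos{\left(\frac{35}{3} \right)} + 2 \cos{\left(\frac{143}{4} \right)} - 3 \sin{\left(\frac{\pi}{4} + 3 \right)} + \frac{4 \log{\left(\frac{20}{3} \right)}}{3}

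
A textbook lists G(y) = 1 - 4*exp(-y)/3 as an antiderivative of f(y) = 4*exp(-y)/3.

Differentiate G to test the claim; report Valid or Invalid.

Valid - differentiating G returns exactly f.

d/dy[G] = 4*exp(-y)/3
This equals f(y) exactly, so the claim holds.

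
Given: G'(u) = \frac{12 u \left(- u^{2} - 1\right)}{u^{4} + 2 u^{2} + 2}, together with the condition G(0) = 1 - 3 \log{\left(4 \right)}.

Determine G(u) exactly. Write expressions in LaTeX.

G(u) = 1 - 3 \log{\left(2 u^{4} + 4 u^{2} + 4 \right)}

The substitution w = 2 u^{4} + 4 u^{2} + 4 works: G'(u) is exactly (dG/dw)*(dw/du) for that inner function.
A general antiderivative is - 3 \log{\left(2 u^{4} + 4 u^{2} + 4 \right)} + C.
The condition gives C = 1 - 3 \log{\left(4 \right)} - (- 3 \log{\left(4 \right)}) = 1.
So G(u) = 1 - 3 \log{\left(2 u^{4} + 4 u^{2} + 4 \right)}.
Check: d/du[1 - 3 \log{\left(2 u^{4} + 4 u^{2} + 4 \right)}] = \frac{- 12 u^{3} - 12 u}{u^{4} + 2 u^{2} + 2}, which equals G'(u).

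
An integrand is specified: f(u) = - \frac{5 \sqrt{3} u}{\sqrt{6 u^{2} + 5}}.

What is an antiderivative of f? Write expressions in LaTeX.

An antiderivative is F(u) = - \frac{5 \sqrt{3} \sqrt{6 u^{2} + 5}}{6}.

The substitution w = 2 u^{2} + \frac{5}{3} works: f is exactly (dF/dw)*(dw/du) for that inner function.
Check: d/du[- \frac{5 \sqrt{3} \sqrt{6 u^{2} + 5}}{6}] = - \frac{5 \sqrt{3} u}{\sqrt{6 u^{2} + 5}} = f(u).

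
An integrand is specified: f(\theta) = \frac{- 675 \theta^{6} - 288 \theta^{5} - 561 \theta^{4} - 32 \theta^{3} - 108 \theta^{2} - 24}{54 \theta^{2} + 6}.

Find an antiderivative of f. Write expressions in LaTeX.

Whatever form F(\theta) takes, F'(\theta) = f(\theta) is non-negotiable.
Check: d/d\theta[- \frac{5 \theta^{5}}{2} - \frac{4 \theta^{4}}{3} - 3 \theta^{3} - \theta - \operatorname{atan}{\left(3 \theta \right)}] = \frac{- 675 \theta^{6} - 288 \theta^{5} - 561 \theta^{4} - 32 \theta^{3} - 108 \theta^{2} - 24}{54 \theta^{2} + 6} = f(\theta).

An antiderivative is F(\theta) = - \frac{5 \theta^{5}}{2} - \frac{4 \theta^{4}}{3} - 3 \theta^{3} - \theta - \operatorname{atan}{\left(3 \theta \right)}.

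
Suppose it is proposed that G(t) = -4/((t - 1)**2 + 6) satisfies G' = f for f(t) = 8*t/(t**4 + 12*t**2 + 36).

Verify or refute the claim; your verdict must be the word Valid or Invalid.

d/dt[G] = (8*t - 8)/(t**4 - 4*t**3 + 18*t**2 - 28*t + 49)
d/dt[G] - f(t) = (24*t**4 - 48*t**3 + 128*t**2 - 104*t - 288)/(t**8 - 4*t**7 + 30*t**6 - 76*t**5 + 301*t**4 - 480*t**3 + 1236*t**2 - 1008*t + 1764) != 0.

Invalid: d/dt[G] - f = (24*t**4 - 48*t**3 + 128*t**2 - 104*t - 288)/(t**8 - 4*t**7 + 30*t**6 - 76*t**5 + 301*t**4 - 480*t**3 + 1236*t**2 - 1008*t + 1764), which is not 0.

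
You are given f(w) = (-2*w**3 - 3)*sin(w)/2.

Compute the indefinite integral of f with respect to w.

F(w) = w**3*cos(w) - 3*w**2*sin(w) - 6*w*cos(w) + 6*sin(w) + 3*cos(w)/2 + C

Whatever form F(w) takes, F'(w) = f(w) is non-negotiable.
Check: d/dw[w**3*cos(w) - 3*w**2*sin(w) - 6*w*cos(w) + 6*sin(w) + 3*cos(w)/2] = -w**3*sin(w) - 3*sin(w)/2, which equals f(w).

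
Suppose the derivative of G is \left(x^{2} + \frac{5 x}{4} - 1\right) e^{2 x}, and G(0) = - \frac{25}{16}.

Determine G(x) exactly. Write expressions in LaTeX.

G'(x) has the shape u'v + uv' for u = \frac{x^{2}}{2} + \frac{x}{8} - \frac{9}{16} and v = e^{2 x} — it is the derivative of the product u*v.
A general antiderivative is \frac{\left(8 x^{2} + 2 x - 9\right) e^{2 x}}{16} + C.
The condition gives C = - \frac{25}{16} - (- \frac{9}{16}) = -1.
So G(x) = \frac{\left(8 x^{2} + 2 x - 9\right) e^{2 x}}{16} - 1.
Check: d/dx[\frac{\left(8 x^{2} + 2 x - 9\right) e^{2 x}}{16} - 1] = x^{2} e^{2 x} + \frac{5 x e^{2 x}}{4} - e^{2 x}, which equals G'(x).

G(x) = \frac{\left(8 x^{2} + 2 x - 9\right) e^{2 x}}{16} - 1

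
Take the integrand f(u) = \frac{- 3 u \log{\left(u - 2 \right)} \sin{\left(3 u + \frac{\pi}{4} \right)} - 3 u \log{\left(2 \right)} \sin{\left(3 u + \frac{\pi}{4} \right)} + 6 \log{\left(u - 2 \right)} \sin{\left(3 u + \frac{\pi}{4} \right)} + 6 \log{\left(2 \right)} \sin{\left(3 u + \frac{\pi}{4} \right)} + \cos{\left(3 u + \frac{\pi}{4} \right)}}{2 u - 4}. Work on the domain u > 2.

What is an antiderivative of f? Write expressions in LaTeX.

f has the shape v'r + vr' for v = \frac{\cos{\left(3 u + \frac{\pi}{4} \right)}}{2} and r = \log{\left(2 u - 4 \right)} — it is the derivative of the product v*r.
Check: d/du[\frac{\log{\left(2 u - 4 \right)} \cos{\left(3 u + \frac{\pi}{4} \right)}}{2}] = \frac{- 3 u \log{\left(u - 2 \right)} \sin{\left(3 u + \frac{\pi}{4} \right)} - 3 u \log{\left(2 \right)} \sin{\left(3 u + \frac{\pi}{4} \right)} + 6 \log{\left(u - 2 \right)} \sin{\left(3 u + \frac{\pi}{4} \right)} + 6 \log{\left(2 \right)} \sin{\left(3 u + \frac{\pi}{4} \right)} + \cos{\left(3 u + \frac{\pi}{4} \right)}}{2 u - 4} = f(u).

An antiderivative is F(u) = \frac{\log{\left(2 u - 4 \right)} \cos{\left(3 u + \frac{\pi}{4} \right)}}{2}.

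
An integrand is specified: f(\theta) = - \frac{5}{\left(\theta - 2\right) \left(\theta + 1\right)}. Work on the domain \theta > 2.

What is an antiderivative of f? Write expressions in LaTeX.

The denominator factors as \left(\theta - 2\right) \left(\theta + 1\right); partial fractions split f into directly integrable pieces: \frac{5}{3 \left(\theta + 1\right)} - \frac{5}{3 \left(\theta - 2\right)}.
Check: d/d\theta[- \frac{5 \log{\left(\theta - 2 \right)}}{3} + \frac{5 \log{\left(\theta + 1 \right)}}{3}] = - \frac{5}{\theta^{2} - \theta - 2}, which equals f(\theta).

An antiderivative is F(\theta) = - \frac{5 \log{\left(\theta - 2 \right)}}{3} + \frac{5 \log{\left(\theta + 1 \right)}}{3}.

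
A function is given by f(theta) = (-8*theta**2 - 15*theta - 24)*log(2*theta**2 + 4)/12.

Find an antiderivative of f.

A candidate is checked by its d/dtheta: the result must match f(theta).
Check: d/dtheta[-2*theta**3*log(2*theta**2 + 4)/9 + 4*theta**3/27 - 5*theta**2*log(2*theta**2 + 4)/8 + 5*theta**2/8 - 2*theta*log(2*theta**2 + 4) + 28*theta/9 - 5*log(theta**2 + 2)/4 - 28*sqrt(2)*atan(sqrt(2)*theta/2)/9] = -2*theta**2*log(theta**2 + 2)/3 - 2*theta**2*log(2)/3 - 5*theta*log(theta**2 + 2)/4 - 5*theta*log(2)/4 - 2*log(theta**2 + 2) - 2*log(2), which equals f(theta).

An antiderivative is F(theta) = -2*theta**3*log(2*theta**2 + 4)/9 + 4*theta**3/27 - 5*theta**2*log(2*theta**2 + 4)/8 + 5*theta**2/8 - 2*theta*log(2*theta**2 + 4) + 28*theta/9 - 5*log(theta**2 + 2)/4 - 28*sqrt(2)*atan(sqrt(2)*theta/2)/9.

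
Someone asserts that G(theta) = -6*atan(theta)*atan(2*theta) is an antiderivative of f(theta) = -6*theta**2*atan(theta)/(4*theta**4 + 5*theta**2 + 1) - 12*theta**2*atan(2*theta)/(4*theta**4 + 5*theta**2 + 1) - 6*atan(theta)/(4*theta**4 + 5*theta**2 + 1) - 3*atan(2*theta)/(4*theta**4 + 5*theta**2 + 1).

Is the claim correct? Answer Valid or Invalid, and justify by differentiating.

d/dtheta[G] = (-12*theta**2*atan(theta) - 24*theta**2*atan(2*theta) - 12*atan(theta) - 6*atan(2*theta))/(4*theta**4 + 5*theta**2 + 1)
d/dtheta[G] - f(theta) = (-6*theta**2*atan(theta) - 12*theta**2*atan(2*theta) - 6*atan(theta) - 3*atan(2*theta))/(4*theta**4 + 5*theta**2 + 1) != 0.

Invalid: d/dtheta[G] - f = (-6*theta**2*atan(theta) - 12*theta**2*atan(2*theta) - 6*atan(theta) - 3*atan(2*theta))/(4*theta**4 + 5*theta**2 + 1), which is not 0.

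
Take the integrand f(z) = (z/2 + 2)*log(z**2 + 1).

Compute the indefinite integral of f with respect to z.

F(z) = (z**2*log(z**2 + 1) - z**2 + 8*z*log(z**2 + 1) - 16*z + log(z**2 + 1) + 16*atan(z))/4 + C

Whatever form F(z) takes, F'(z) = f(z) is non-negotiable.
Check: d/dz[(z**2*log(z**2 + 1) - z**2 + 8*z*log(z**2 + 1) - 16*z + log(z**2 + 1) + 16*atan(z))/4] = z*log(z**2 + 1)/2 + 2*log(z**2 + 1), which equals f(z).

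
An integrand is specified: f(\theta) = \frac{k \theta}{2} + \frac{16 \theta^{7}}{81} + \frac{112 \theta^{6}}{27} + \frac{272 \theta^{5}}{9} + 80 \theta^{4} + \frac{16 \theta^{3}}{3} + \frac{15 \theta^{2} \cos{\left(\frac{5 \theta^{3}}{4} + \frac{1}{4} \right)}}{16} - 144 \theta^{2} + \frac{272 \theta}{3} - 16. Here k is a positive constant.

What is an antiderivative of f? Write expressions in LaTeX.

Integrate term by term and add the pieces.
Check: d/d\theta[\frac{81 k \theta^{2} + 8 \theta^{8} + 192 \theta^{7} + 1632 \theta^{6} + 5184 \theta^{5} + 432 \theta^{4} - 15552 \theta^{3} + 14688 \theta^{2} - 5184 \theta + 81 \sin{\left(\frac{5 \theta^{3}}{4} + \frac{1}{4} \right)} + 648}{324}] = \frac{k \theta}{2} + \frac{16 \theta^{7}}{81} + \frac{112 \theta^{6}}{27} + \frac{272 \theta^{5}}{9} + 80 \theta^{4} + \frac{16 \theta^{3}}{3} + \frac{15 \theta^{2} \cos{\left(\frac{5 \theta^{3}}{4} + \frac{1}{4} \right)}}{16} - 144 \theta^{2} + \frac{272 \theta}{3} - 16 = f(\theta).

An antiderivative is F(\theta) = \frac{81 k \theta^{2} + 8 \theta^{8} + 192 \theta^{7} + 1632 \theta^{6} + 5184 \theta^{5} + 432 \theta^{4} - 15552 \theta^{3} + 14688 \theta^{2} - 5184 \theta + 81 \sin{\left(\frac{5 \theta^{3}}{4} + \frac{1}{4} \right)} + 648}{324}.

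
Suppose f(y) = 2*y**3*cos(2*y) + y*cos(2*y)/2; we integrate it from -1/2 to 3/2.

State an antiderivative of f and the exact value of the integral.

Integrate term by term and add the pieces.
F(y) = (8*y**3*sin(2*y) + 12*y**2*cos(2*y) - 10*y*sin(2*y) - 5*cos(2*y))/8 is an antiderivative of f.
Check: d/dy[(8*y**3*sin(2*y) + 12*y**2*cos(2*y) - 10*y*sin(2*y) - 5*cos(2*y))/8] = 2*y**3*cos(2*y) + y*cos(2*y)/2 = f(y).
F(3/2) = 11*cos(3)/4 + 3*sin(3)/2; F(-1/2) = -sin(1)/2 - cos(1)/4.
Integral = F(3/2) - F(-1/2) = 11*cos(3)/4 + cos(1)/4 + 3*sin(3)/2 + sin(1)/2.

Antiderivative: F(y) = (8*y**3*sin(2*y) + 12*y**2*cos(2*y) - 10*y*sin(2*y) - 5*cos(2*y))/8; value = 11*cos(3)/4 + cos(1)/4 + 3*sin(3)/2 + sin(1)/2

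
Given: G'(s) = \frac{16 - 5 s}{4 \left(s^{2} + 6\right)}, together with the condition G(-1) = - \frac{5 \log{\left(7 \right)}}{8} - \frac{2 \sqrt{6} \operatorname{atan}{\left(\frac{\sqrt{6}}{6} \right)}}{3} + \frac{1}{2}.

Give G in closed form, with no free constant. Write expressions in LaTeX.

Any candidate G(s) must reproduce the stated G'(s) exactly.
A general antiderivative is - \frac{5 \log{\left(s^{2} + 6 \right)}}{8} + \frac{2 \sqrt{6} \operatorname{atan}{\left(\frac{\sqrt{6} s}{6} \right)}}{3} + C.
The condition gives C = - \frac{5 \log{\left(7 \right)}}{8} - \frac{2 \sqrt{6} \operatorname{atan}{\left(\frac{\sqrt{6}}{6} \right)}}{3} + \frac{1}{2} - (- \frac{5 \log{\left(7 \right)}}{8} - \frac{2 \sqrt{6} \operatorname{atan}{\left(\frac{\sqrt{6}}{6} \right)}}{3}) = \frac{1}{2}.
So G(s) = \frac{- 15 \log{\left(s^{2} + 6 \right)} + 16 \sqrt{6} \operatorname{atan}{\left(\frac{\sqrt{6} s}{6} \right)} + 12}{24}.
Check: d/ds[\frac{- 15 \log{\left(s^{2} + 6 \right)} + 16 \sqrt{6} \operatorname{atan}{\left(\frac{\sqrt{6} s}{6} \right)} + 12}{24}] = \frac{16 - 5 s}{4 s^{2} + 24}, which equals G'(s).

G(s) = \frac{- 15 \log{\left(s^{2} + 6 \right)} + 16 \sqrt{6} \operatorname{atan}{\left(\frac{\sqrt{6} s}{6} \right)} + 12}{24}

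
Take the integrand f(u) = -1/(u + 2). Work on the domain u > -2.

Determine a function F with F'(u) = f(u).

An antiderivative is F(u) = -log(u/2 + 1).

A candidate is checked by its d/du: the result must match f(u).
Check: d/du[-log(u/2 + 1)] = -1/(u + 2) = f(u).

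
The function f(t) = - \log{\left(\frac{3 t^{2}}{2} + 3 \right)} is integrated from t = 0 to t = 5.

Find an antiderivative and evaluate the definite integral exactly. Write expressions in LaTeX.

Antiderivative: F(t) = - t \log{\left(\frac{3 t^{2}}{2} + 3 \right)} + 2 t - 2 \sqrt{2} \operatorname{atan}{\left(\frac{\sqrt{2} t}{2} \right)}; value = - 5 \log{\left(\frac{81}{2} \right)} - 2 \sqrt{2} \operatorname{atan}{\left(\frac{5 \sqrt{2}}{2} \right)} + 10

Check any antiderivative F(t) by computing F'(t) and comparing it with f(t).
F(t) = - t \log{\left(\frac{3 t^{2}}{2} + 3 \right)} + 2 t - 2 \sqrt{2} \operatorname{atan}{\left(\frac{\sqrt{2} t}{2} \right)} is an antiderivative of f.
Check: d/dt[- t \log{\left(\frac{3 t^{2}}{2} + 3 \right)} + 2 t - 2 \sqrt{2} \operatorname{atan}{\left(\frac{\sqrt{2} t}{2} \right)}] = - \log{\left(\frac{t^{2}}{2} + 1 \right)} - \log{\left(3 \right)}, which equals f(t).
F(5) = - 5 \log{\left(\frac{81}{2} \right)} - 2 \sqrt{2} \operatorname{atan}{\left(\frac{5 \sqrt{2}}{2} \right)} + 10; F(0) = 0.
Integral = F(5) - F(0) = - 5 \log{\left(\frac{81}{2} \right)} - 2 \sqrt{2} \operatorname{atan}{\left(\frac{5 \sqrt{2}}{2} \right)} + 10.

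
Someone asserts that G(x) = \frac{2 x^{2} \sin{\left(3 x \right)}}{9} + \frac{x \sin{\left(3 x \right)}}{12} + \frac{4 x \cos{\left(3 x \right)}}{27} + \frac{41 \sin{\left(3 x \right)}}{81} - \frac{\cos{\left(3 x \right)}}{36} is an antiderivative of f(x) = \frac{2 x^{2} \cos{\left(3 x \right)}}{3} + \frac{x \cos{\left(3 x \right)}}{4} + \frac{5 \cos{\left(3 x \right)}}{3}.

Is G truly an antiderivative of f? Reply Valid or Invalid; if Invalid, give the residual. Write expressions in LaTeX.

Invalid: d/dx[G] - f = \frac{\sin{\left(3 x \right)}}{6}, which is not 0.

d/dx[G] = \frac{2 x^{2} \cos{\left(3 x \right)}}{3} + \frac{x \cos{\left(3 x \right)}}{4} + \frac{\sin{\left(3 x \right)}}{6} + \frac{5 \cos{\left(3 x \right)}}{3}
d/dx[G] - f(x) = \frac{\sin{\left(3 x \right)}}{6} != 0.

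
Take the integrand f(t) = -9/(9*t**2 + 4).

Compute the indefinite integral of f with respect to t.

F(t) = -3*atan(3*t/2)/2 + C

An antiderivative F(t) passes only if d/dt[F] lands on f(t) exactly.
Check: d/dt[-3*atan(3*t/2)/2] = -9/(9*t**2 + 4) = f(t).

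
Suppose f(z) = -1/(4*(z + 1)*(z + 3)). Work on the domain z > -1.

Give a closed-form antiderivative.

An antiderivative is F(z) = -log(z + 1)/8 + log(z + 3)/8.

Factor the denominator (4*(z + 1)*(z + 3)) and decompose: f = 1/(8*(z + 3)) - 1/(8*(z + 1)); each piece integrates to a log, atan, or power term.
Check: d/dz[-log(z + 1)/8 + log(z + 3)/8] = -1/(4*z**2 + 16*z + 12), which equals f(z).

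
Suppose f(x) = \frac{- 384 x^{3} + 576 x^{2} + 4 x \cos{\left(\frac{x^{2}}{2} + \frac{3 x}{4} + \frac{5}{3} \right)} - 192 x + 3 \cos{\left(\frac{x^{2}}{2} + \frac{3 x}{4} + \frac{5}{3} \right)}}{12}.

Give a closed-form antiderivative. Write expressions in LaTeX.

An antiderivative F(x) passes only if d/dx[F] lands on f(x) exactly.
Check: d/dx[- 8 x^{4} + 16 x^{3} - 8 x^{2} + \frac{\sin{\left(\frac{x^{2}}{2} + \frac{3 x}{4} + \frac{5}{3} \right)}}{3}] = - 32 x^{3} + 48 x^{2} + \frac{x \cos{\left(\frac{x^{2}}{2} + \frac{3 x}{4} + \frac{5}{3} \right)}}{3} - 16 x + \frac{\cos{\left(\frac{x^{2}}{2} + \frac{3 x}{4} + \frac{5}{3} \right)}}{4}, which equals f(x).

An antiderivative is F(x) = - 8 x^{4} + 16 x^{3} - 8 x^{2} + \frac{\sin{\left(\frac{x^{2}}{2} + \frac{3 x}{4} + \frac{5}{3} \right)}}{3}.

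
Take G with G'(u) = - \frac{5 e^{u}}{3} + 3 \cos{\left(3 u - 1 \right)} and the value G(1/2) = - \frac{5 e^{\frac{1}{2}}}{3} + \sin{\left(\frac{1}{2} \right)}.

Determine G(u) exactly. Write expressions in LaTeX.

The integrand splits into summands that can be handled one at a time.
A general antiderivative is - \frac{5 e^{u}}{3} + \sin{\left(3 u - 1 \right)} + C.
The condition gives C = - \frac{5 e^{\frac{1}{2}}}{3} + \sin{\left(\frac{1}{2} \right)} - (- \frac{5 e^{\frac{1}{2}}}{3} + \sin{\left(\frac{1}{2} \right)}) = 0.
So G(u) = - \frac{5 e^{u} - 3 \sin{\left(3 u - 1 \right)}}{3}.
Check: d/du[- \frac{5 e^{u} - 3 \sin{\left(3 u - 1 \right)}}{3}] = - \frac{5 e^{u}}{3} + 3 \cos{\left(3 u - 1 \right)} = G'(u).

G(u) = - \frac{5 e^{u} - 3 \sin{\left(3 u - 1 \right)}}{3}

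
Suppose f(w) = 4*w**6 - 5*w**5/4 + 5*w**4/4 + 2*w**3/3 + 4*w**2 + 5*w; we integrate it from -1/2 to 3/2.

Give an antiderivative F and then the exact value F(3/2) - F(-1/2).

Antiderivative: F(w) = 4*w**7/7 - 5*w**6/24 + w**5/4 + w**4/6 + 4*w**3/3 + 5*w**2/2; value = 26617/1344

Integrate term by term and add the pieces.
F(w) = 4*w**7/7 - 5*w**6/24 + w**5/4 + w**4/6 + 4*w**3/3 + 5*w**2/2 is an antiderivative of f.
Check: d/dw[4*w**7/7 - 5*w**6/24 + w**5/4 + w**4/6 + 4*w**3/3 + 5*w**2/2] = 4*w**6 - 5*w**5/4 + 5*w**4/4 + 2*w**3/3 + 4*w**2 + 5*w = f(w).
F(3/2) = 72603/3584; F(-1/2) = 4873/10752.
Integral = F(3/2) - F(-1/2) = 26617/1344.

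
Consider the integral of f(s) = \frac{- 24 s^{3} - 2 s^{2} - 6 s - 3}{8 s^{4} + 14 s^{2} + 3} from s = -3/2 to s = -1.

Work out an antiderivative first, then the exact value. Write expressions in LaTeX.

Antiderivative: F(s) = - \frac{3 \log{\left(2 s^{2} + 3 \right)} + \operatorname{atan}{\left(2 s \right)}}{2}; value = - \frac{3 \log{\left(5 \right)}}{2} - \frac{\operatorname{atan}{\left(3 \right)}}{2} + \frac{\operatorname{atan}{\left(2 \right)}}{2} + \frac{3 \log{\left(\frac{15}{2} \right)}}{2}

A candidate is checked by its d/ds: the result must match f(s).
F(s) = - \frac{3 \log{\left(2 s^{2} + 3 \right)} + \operatorname{atan}{\left(2 s \right)}}{2} is an antiderivative of f.
Check: d/ds[- \frac{3 \log{\left(2 s^{2} + 3 \right)} + \operatorname{atan}{\left(2 s \right)}}{2}] = \frac{- 24 s^{3} - 2 s^{2} - 6 s - 3}{8 s^{4} + 14 s^{2} + 3} = f(s).
F(-1) = - \frac{3 \log{\left(5 \right)}}{2} + \frac{\operatorname{atan}{\left(2 \right)}}{2}; F(-3/2) = - \frac{3 \log{\left(\frac{15}{2} \right)}}{2} + \frac{\operatorname{atan}{\left(3 \right)}}{2}.
Integral = F(-1) - F(-3/2) = - \frac{3 \log{\left(5 \right)}}{2} - \frac{\operatorname{atan}{\left(3 \right)}}{2} + \frac{\operatorname{atan}{\left(2 \right)}}{2} + \frac{3 \log{\left(\frac{15}{2} \right)}}{2}.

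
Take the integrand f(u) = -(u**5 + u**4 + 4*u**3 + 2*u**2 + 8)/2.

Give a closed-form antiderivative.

An antiderivative is F(u) = -u**6/12 - u**5/10 - u**4/2 - u**3/3 - 4*u.

Differentiate the proposed F(u) back; it has to land on f(u) exactly.
Check: d/du[-u**6/12 - u**5/10 - u**4/2 - u**3/3 - 4*u] = -u**5/2 - u**4/2 - 2*u**3 - u**2 - 4, which equals f(u).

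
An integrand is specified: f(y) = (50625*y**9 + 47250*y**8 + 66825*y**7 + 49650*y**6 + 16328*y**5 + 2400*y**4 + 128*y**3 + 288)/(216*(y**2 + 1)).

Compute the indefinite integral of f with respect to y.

F(y) = 1875*y**8/64 + 125*y**7/4 + 25*y**6/2 + 20*y**5/9 + 4*y**4/27 + 4*atan(y)/3 + C

For F(y) to be correct the identity F'(y) - f(y) = 0 must hold.
Check: d/dy[1875*y**8/64 + 125*y**7/4 + 25*y**6/2 + 20*y**5/9 + 4*y**4/27 + 4*atan(y)/3] = (50625*y**9 + 47250*y**8 + 66825*y**7 + 49650*y**6 + 16328*y**5 + 2400*y**4 + 128*y**3 + 288)/(216*y**2 + 216), which equals f(y).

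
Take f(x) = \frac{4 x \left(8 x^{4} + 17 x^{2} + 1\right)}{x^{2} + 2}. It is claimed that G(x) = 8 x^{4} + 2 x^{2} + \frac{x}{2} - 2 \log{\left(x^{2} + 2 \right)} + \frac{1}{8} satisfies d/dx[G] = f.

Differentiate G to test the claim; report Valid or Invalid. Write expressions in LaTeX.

Invalid: d/dx[G] - f = \frac{1}{2}, which is not 0.

d/dx[G] = \frac{64 x^{5} + 136 x^{3} + x^{2} + 8 x + 2}{2 x^{2} + 4}
d/dx[G] - f(x) = \frac{1}{2} != 0.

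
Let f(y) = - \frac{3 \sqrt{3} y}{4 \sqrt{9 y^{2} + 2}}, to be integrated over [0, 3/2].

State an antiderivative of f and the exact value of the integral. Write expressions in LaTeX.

Antiderivative: F(y) = - \frac{\sqrt{3} \sqrt{9 y^{2} + 2}}{12}; value = - \frac{\sqrt{267}}{24} + \frac{\sqrt{6}}{12}

f matches the chain-rule pattern g'(h)*h' with inner function h(y) = 3 y^{2} + \frac{2}{3}; substituting u = h(y) collapses the integral.
F(y) = - \frac{\sqrt{3} \sqrt{9 y^{2} + 2}}{12} is an antiderivative of f.
Check: d/dy[- \frac{\sqrt{3} \sqrt{9 y^{2} + 2}}{12}] = - \frac{3 \sqrt{3} y}{4 \sqrt{9 y^{2} + 2}} = f(y).
F(3/2) = - \frac{\sqrt{267}}{24}; F(0) = - \frac{\sqrt{6}}{12}.
Integral = F(3/2) - F(0) = - \frac{\sqrt{267}}{24} + \frac{\sqrt{6}}{12}.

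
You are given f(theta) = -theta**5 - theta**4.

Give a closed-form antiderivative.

The integrand splits into summands that can be handled one at a time.
Check: d/dtheta[-theta**6/6 - theta**5/5] = -theta**5 - theta**4 = f(theta).

An antiderivative is F(theta) = -theta**6/6 - theta**5/5.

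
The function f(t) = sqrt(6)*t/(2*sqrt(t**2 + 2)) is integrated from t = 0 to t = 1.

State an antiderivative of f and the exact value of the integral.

Antiderivative: F(t) = sqrt(6)*sqrt(t**2 + 2)/2; value = -sqrt(3) + 3*sqrt(2)/2

f matches the chain-rule pattern g'(h)*h' with inner function h(t) = 3*t**2/2 + 3; substituting u = h(t) collapses the integral.
F(t) = sqrt(6)*sqrt(t**2 + 2)/2 is an antiderivative of f.
Check: d/dt[sqrt(6)*sqrt(t**2 + 2)/2] = sqrt(6)*t/(2*sqrt(t**2 + 2)) = f(t).
F(1) = 3*sqrt(2)/2; F(0) = sqrt(3).
Integral = F(1) - F(0) = -sqrt(3) + 3*sqrt(2)/2.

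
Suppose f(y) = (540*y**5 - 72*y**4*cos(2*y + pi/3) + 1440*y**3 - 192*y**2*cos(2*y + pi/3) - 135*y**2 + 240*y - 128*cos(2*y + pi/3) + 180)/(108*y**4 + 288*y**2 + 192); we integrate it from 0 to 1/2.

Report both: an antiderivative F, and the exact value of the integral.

Antiderivative: F(y) = (-15*y*(-6*y**3 - 2*y - 3) - 4*(3*y**2 + 4)*sin(2*y + pi/3))/(12*(3*y**2 + 4)); value = -sin(1 + pi/3)/3 + sqrt(3)/6 + 5/8

Whatever form F(y) takes, F'(y) = f(y) is non-negotiable.
F(y) = (-15*y*(-6*y**3 - 2*y - 3) - 4*(3*y**2 + 4)*sin(2*y + pi/3))/(12*(3*y**2 + 4)) is an antiderivative of f.
Check: d/dy[(-15*y*(-6*y**3 - 2*y - 3) - 4*(3*y**2 + 4)*sin(2*y + pi/3))/(12*(3*y**2 + 4))] = (540*y**5 - 72*y**4*cos(2*y + pi/3) + 1440*y**3 - 192*y**2*cos(2*y + pi/3) - 135*y**2 + 240*y - 128*cos(2*y + pi/3) + 180)/(108*y**4 + 288*y**2 + 192) = f(y).
F(1/2) = 5/8 - sin(1 + pi/3)/3; F(0) = -sqrt(3)/6.
Integral = F(1/2) - F(0) = -sin(1 + pi/3)/3 + sqrt(3)/6 + 5/8.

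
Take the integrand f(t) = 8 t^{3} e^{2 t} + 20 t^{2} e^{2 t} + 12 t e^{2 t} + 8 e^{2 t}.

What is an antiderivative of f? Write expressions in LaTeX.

An antiderivative is F(t) = 4 t^{3} e^{2 t} + 4 t^{2} e^{2 t} + 2 t e^{2 t} + 3 e^{2 t}.

Recognize the product-rule pattern: f = u'v + uv' with u = 4 t^{3} + 4 t^{2} + 2 t + 3, v = e^{2 t}, so integration by parts undoes it.
Check: d/dt[4 t^{3} e^{2 t} + 4 t^{2} e^{2 t} + 2 t e^{2 t} + 3 e^{2 t}] = 8 t^{3} e^{2 t} + 20 t^{2} e^{2 t} + 12 t e^{2 t} + 8 e^{2 t} = f(t).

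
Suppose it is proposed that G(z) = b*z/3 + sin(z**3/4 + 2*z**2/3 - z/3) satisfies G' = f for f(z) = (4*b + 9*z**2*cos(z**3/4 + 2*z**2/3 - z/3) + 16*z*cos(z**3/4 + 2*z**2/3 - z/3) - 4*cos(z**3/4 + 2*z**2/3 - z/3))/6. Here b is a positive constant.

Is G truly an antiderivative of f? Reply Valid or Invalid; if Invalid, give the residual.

d/dz[G] = b/3 + 3*z**2*cos(z**3/4 + 2*z**2/3 - z/3)/4 + 4*z*cos(z**3/4 + 2*z**2/3 - z/3)/3 - cos(z**3/4 + 2*z**2/3 - z/3)/3
d/dz[G] - f(z) = -b/3 - 3*z**2*cos(z**3/4 + 2*z**2/3 - z/3)/4 - 4*z*cos(z**3/4 + 2*z**2/3 - z/3)/3 + cos(z**3/4 + 2*z**2/3 - z/3)/3 != 0.

Invalid: d/dz[G] - f = -b/3 - 3*z**2*cos(z**3/4 + 2*z**2/3 - z/3)/4 - 4*z*cos(z**3/4 + 2*z**2/3 - z/3)/3 + cos(z**3/4 + 2*z**2/3 - z/3)/3, which is not 0.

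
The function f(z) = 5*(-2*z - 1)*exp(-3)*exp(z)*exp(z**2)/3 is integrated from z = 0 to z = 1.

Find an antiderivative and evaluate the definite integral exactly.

The substitution u = z**2 + z - 3 works: f is exactly (dF/du)*(du/dz) for that inner function.
F(z) = -5*exp(-3)*exp(z)*exp(z**2)/3 is an antiderivative of f.
Check: d/dz[-5*exp(-3)*exp(z)*exp(z**2)/3] = (-10*z*exp(z)*exp(z**2) - 5*exp(z)*exp(z**2))*exp(-3)/3, which equals f(z).
F(1) = -5*exp(-1)/3; F(0) = -5*exp(-3)/3.
Integral = F(1) - F(0) = -5*exp(-1)/3 + 5*exp(-3)/3.

Antiderivative: F(z) = -5*exp(-3)*exp(z)*exp(z**2)/3; value = -5*exp(-1)/3 + 5*exp(-3)/3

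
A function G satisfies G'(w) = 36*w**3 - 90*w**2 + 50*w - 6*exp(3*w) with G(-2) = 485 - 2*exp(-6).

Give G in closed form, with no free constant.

The integrand splits into summands that can be handled one at a time.
A general antiderivative is (3*w**2 - 5*w)**2 - 2*exp(3*w) + C.
The condition gives C = 485 - 2*exp(-6) - (484 - 2*exp(-6)) = 1.
So G(w) = 9*w**4 - 30*w**3 + 25*w**2 - 2*exp(3*w) + 1.
Check: d/dw[9*w**4 - 30*w**3 + 25*w**2 - 2*exp(3*w) + 1] = 36*w**3 - 90*w**2 + 50*w - 6*exp(3*w) = G'(w).

G(w) = 9*w**4 - 30*w**3 + 25*w**2 - 2*exp(3*w) + 1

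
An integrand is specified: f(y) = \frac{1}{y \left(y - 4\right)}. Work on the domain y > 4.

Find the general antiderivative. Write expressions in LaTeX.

Factor the denominator (y \left(y - 4\right)) and decompose: f = \frac{1}{4 \left(y - 4\right)} - \frac{1}{4 y}; each piece integrates to a log, atan, or power term.
Check: d/dy[- \frac{\log{\left(y \right)}}{4} + \frac{\log{\left(y - 4 \right)}}{4}] = \frac{1}{y^{2} - 4 y}, which equals f(y).

F(y) = - \frac{\log{\left(y \right)}}{4} + \frac{\log{\left(y - 4 \right)}}{4} + C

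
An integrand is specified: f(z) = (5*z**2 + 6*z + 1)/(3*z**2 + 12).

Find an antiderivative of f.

An antiderivative is F(z) = (10*z + 6*log(z**2 + 4) - 19*atan(z/2))/6.

A first test for any F(z): its z-derivative must equal f(z) identically.
Check: d/dz[(10*z + 6*log(z**2 + 4) - 19*atan(z/2))/6] = (5*z**2 + 6*z + 1)/(3*z**2 + 12) = f(z).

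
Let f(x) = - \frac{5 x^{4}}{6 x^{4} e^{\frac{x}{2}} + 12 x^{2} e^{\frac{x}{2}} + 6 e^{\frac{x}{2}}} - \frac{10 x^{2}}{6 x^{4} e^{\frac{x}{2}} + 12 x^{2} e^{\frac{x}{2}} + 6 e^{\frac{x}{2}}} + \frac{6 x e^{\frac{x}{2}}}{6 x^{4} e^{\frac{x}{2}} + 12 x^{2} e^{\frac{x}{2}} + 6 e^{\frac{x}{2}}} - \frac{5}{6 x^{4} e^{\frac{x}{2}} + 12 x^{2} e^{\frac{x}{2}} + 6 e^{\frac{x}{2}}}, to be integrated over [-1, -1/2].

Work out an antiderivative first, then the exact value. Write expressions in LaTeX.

The integrand splits into summands that can be handled one at a time.
F(x) = \frac{5 e^{- \frac{x}{2}}}{3} - \frac{1}{2 x^{2} + 2} is an antiderivative of f.
Check: d/dx[\frac{5 e^{- \frac{x}{2}}}{3} - \frac{1}{2 x^{2} + 2}] = \frac{- 5 x^{4} - 10 x^{2} + 6 x e^{\frac{x}{2}} - 5}{6 x^{4} e^{\frac{x}{2}} + 12 x^{2} e^{\frac{x}{2}} + 6 e^{\frac{x}{2}}}, which equals f(x).
F(-1/2) = - \frac{2}{5} + \frac{5 e^{\frac{1}{4}}}{3}; F(-1) = - \frac{1}{4} + \frac{5 e^{\frac{1}{2}}}{3}.
Integral = F(-1/2) - F(-1) = - \frac{5 e^{\frac{1}{2}}}{3} - \frac{3}{20} + \frac{5 e^{\frac{1}{4}}}{3}.

Antiderivative: F(x) = \frac{5 e^{- \frac{x}{2}}}{3} - \frac{1}{2 x^{2} + 2}; value = - \frac{5 e^{\frac{1}{2}}}{3} - \frac{3}{20} + \frac{5 e^{\frac{1}{4}}}{3}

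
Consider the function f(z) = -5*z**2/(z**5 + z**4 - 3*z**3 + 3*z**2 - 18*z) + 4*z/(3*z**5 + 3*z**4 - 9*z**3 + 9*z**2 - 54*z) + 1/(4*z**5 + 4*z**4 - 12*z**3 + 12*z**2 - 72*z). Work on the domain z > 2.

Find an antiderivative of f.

Factor the denominator (12*z*(z - 2)*(z + 3)*(z**2 + 3)) and decompose: f = (533*z - 327)/(1008*(z**2 + 3)) - 13/(48*(z + 3)) - 41/(168*(z - 2)) - 1/(72*z); each piece integrates to a log, atan, or power term.
Check: d/dz[-(28*log(z) + 492*log(z - 2) + 546*log(z + 3) - 533*log(z**2 + 3) + 218*sqrt(3)*atan(sqrt(3)*z/3))/2016] = (-60*z**2 + 16*z + 3)/(12*z**5 + 12*z**4 - 36*z**3 + 36*z**2 - 216*z), which equals f(z).

An antiderivative is F(z) = -(28*log(z) + 492*log(z - 2) + 546*log(z + 3) - 533*log(z**2 + 3) + 218*sqrt(3)*atan(sqrt(3)*z/3))/2016.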